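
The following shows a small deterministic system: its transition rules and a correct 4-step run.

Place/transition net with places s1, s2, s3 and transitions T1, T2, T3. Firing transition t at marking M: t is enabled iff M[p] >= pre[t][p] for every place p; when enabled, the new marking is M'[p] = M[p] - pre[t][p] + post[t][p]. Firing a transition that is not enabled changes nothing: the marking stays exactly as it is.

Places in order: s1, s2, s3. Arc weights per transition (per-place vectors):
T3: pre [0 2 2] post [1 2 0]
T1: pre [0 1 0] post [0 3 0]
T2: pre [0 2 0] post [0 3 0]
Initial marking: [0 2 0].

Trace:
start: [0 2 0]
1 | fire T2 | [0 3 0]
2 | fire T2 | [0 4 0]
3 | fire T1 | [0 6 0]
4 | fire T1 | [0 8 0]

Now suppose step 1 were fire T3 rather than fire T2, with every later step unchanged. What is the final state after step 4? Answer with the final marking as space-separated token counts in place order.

(re-executing from step 1 with the substitution; state before step 1: [0 2 0])
1 | fire T3 | [0 2 0]
2 | fire T2 | [0 3 0]
3 | fire T1 | [0 5 0]
4 | fire T1 | [0 7 0]

0 7 0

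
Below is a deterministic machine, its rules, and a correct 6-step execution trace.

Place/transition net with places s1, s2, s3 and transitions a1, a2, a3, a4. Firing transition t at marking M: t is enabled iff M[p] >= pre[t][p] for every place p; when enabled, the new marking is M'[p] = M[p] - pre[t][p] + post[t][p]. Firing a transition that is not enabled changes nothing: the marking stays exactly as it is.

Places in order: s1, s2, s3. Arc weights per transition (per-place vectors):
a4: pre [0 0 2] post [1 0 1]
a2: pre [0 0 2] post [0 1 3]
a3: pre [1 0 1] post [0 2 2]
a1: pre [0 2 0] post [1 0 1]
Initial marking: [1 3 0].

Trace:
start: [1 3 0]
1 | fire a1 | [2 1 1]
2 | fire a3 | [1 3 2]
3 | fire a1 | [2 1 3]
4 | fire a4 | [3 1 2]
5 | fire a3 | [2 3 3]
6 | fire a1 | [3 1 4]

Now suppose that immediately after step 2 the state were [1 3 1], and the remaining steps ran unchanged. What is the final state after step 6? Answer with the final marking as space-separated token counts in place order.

state after step 2 := [1 3 1]
3 | fire a1 | [2 1 2]
4 | fire a4 | [3 1 1]
5 | fire a3 | [2 3 2]
6 | fire a1 | [3 1 3]

3 1 3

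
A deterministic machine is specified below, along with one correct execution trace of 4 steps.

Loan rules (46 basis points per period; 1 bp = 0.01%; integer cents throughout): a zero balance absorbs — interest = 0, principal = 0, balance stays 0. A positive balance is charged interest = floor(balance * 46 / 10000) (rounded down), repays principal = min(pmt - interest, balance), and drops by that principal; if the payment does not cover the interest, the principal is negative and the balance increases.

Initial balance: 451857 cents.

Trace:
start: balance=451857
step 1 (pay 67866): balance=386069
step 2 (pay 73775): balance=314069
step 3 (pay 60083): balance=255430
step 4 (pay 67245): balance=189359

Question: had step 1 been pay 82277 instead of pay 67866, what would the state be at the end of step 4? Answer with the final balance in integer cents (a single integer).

174750

(re-executing from step 1 with the substitution; state before step 1: balance=451857)
step 1 (pay 82277): balance=371658
step 2 (pay 73775): balance=299592
step 3 (pay 60083): balance=240887
step 4 (pay 67245): balance=174750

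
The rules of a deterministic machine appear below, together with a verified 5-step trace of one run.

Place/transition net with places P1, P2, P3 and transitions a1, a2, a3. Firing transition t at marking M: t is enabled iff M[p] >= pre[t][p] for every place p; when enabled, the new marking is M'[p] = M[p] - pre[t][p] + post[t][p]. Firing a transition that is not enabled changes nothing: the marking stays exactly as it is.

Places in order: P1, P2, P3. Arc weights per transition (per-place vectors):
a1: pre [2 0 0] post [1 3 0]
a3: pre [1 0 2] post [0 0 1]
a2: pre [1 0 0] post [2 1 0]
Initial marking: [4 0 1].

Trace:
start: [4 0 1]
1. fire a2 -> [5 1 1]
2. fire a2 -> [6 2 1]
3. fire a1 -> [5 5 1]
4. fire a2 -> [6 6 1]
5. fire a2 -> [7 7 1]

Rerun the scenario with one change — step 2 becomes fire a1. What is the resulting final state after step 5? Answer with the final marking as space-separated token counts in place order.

5 9 1

(re-executing from step 2 with the substitution; state before step 2: [5 1 1])
2. fire a1 -> [4 4 1]
3. fire a1 -> [3 7 1]
4. fire a2 -> [4 8 1]
5. fire a2 -> [5 9 1]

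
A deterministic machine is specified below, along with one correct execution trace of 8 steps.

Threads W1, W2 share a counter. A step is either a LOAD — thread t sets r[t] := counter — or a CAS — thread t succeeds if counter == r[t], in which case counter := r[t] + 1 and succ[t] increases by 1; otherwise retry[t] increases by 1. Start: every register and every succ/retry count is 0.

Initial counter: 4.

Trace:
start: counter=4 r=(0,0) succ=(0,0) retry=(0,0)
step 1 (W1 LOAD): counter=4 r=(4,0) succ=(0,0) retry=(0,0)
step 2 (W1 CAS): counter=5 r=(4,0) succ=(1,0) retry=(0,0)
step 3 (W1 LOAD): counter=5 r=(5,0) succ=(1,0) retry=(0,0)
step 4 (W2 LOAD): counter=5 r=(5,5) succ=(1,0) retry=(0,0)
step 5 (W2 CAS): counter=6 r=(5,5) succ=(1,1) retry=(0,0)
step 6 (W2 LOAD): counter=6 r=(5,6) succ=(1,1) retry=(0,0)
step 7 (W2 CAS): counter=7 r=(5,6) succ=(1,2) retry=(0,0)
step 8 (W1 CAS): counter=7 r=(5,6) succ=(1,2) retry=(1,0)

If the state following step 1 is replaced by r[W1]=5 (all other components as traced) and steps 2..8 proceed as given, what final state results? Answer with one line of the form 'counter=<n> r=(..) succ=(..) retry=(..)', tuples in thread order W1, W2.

counter=6 r=(4,5) succ=(0,2) retry=(2,0)

state after step 1 := counter=4 r=(5,0) succ=(0,0) retry=(0,0)
step 2 (W1 CAS): counter=4 r=(5,0) succ=(0,0) retry=(1,0)
step 3 (W1 LOAD): counter=4 r=(4,0) succ=(0,0) retry=(1,0)
step 4 (W2 LOAD): counter=4 r=(4,4) succ=(0,0) retry=(1,0)
step 5 (W2 CAS): counter=5 r=(4,4) succ=(0,1) retry=(1,0)
step 6 (W2 LOAD): counter=5 r=(4,5) succ=(0,1) retry=(1,0)
step 7 (W2 CAS): counter=6 r=(4,5) succ=(0,2) retry=(1,0)
step 8 (W1 CAS): counter=6 r=(4,5) succ=(0,2) retry=(2,0)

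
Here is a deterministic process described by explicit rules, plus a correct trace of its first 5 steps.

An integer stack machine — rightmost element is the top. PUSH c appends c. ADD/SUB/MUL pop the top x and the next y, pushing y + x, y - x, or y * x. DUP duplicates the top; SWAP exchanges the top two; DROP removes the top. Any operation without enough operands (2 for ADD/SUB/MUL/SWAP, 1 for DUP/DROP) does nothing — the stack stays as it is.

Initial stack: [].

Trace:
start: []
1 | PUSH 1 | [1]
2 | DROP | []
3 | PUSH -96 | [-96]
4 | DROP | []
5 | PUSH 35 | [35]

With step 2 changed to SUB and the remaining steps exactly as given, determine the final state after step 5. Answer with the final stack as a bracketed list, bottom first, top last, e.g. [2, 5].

(re-executing from step 2 with the substitution; state before step 2: [1])
2 | SUB | [1]
3 | PUSH -96 | [1, -96]
4 | DROP | [1]
5 | PUSH 35 | [1, 35]

[1, 35]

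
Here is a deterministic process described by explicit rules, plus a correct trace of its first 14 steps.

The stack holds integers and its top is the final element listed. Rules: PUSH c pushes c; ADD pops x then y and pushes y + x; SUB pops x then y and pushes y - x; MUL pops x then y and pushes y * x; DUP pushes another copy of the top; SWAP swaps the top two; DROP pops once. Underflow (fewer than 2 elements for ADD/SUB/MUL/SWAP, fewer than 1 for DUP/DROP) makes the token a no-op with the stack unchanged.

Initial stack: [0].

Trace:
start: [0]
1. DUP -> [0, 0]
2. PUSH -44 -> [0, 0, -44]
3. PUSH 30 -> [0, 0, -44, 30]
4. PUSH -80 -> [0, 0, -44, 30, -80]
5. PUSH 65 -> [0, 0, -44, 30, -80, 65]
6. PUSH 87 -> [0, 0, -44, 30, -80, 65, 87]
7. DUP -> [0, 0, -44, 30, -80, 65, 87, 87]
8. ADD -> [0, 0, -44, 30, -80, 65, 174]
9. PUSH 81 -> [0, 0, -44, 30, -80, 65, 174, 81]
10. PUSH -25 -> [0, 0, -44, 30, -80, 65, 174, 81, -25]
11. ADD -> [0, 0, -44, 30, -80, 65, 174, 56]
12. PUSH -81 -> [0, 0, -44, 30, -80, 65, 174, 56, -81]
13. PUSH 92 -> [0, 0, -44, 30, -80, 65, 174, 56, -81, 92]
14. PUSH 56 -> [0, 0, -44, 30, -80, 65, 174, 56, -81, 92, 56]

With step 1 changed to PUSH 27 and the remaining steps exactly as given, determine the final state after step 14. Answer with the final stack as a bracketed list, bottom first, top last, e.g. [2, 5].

(re-executing from step 1 with the substitution; state before step 1: [0])
1. PUSH 27 -> [0, 27]
2. PUSH -44 -> [0, 27, -44]
3. PUSH 30 -> [0, 27, -44, 30]
4. PUSH -80 -> [0, 27, -44, 30, -80]
5. PUSH 65 -> [0, 27, -44, 30, -80, 65]
6. PUSH 87 -> [0, 27, -44, 30, -80, 65, 87]
7. DUP -> [0, 27, -44, 30, -80, 65, 87, 87]
8. ADD -> [0, 27, -44, 30, -80, 65, 174]
9. PUSH 81 -> [0, 27, -44, 30, -80, 65, 174, 81]
10. PUSH -25 -> [0, 27, -44, 30, -80, 65, 174, 81, -25]
11. ADD -> [0, 27, -44, 30, -80, 65, 174, 56]
12. PUSH -81 -> [0, 27, -44, 30, -80, 65, 174, 56, -81]
13. PUSH 92 -> [0, 27, -44, 30, -80, 65, 174, 56, -81, 92]
14. PUSH 56 -> [0, 27, -44, 30, -80, 65, 174, 56, -81, 92, 56]

[0, 27, -44, 30, -80, 65, 174, 56, -81, 92, 56]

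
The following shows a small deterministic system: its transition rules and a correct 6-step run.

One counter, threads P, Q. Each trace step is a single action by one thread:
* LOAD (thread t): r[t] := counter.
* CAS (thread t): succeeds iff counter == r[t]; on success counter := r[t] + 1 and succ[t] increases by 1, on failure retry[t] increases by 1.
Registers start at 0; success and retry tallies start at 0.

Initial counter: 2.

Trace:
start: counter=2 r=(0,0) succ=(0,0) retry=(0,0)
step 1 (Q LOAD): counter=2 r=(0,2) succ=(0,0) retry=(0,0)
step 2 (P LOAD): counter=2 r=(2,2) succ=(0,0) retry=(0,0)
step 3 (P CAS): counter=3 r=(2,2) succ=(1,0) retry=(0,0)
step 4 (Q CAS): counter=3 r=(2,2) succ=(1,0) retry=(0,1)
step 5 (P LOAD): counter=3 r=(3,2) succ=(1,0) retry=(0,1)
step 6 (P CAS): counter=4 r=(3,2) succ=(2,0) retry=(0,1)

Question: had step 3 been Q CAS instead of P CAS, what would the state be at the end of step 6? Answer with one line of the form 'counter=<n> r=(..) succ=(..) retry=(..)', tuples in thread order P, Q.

counter=4 r=(3,2) succ=(1,1) retry=(0,1)

(re-executing from step 3 with the substitution; state before step 3: counter=2 r=(2,2) succ=(0,0) retry=(0,0))
step 3 (Q CAS): counter=3 r=(2,2) succ=(0,1) retry=(0,0)
step 4 (Q CAS): counter=3 r=(2,2) succ=(0,1) retry=(0,1)
step 5 (P LOAD): counter=3 r=(3,2) succ=(0,1) retry=(0,1)
step 6 (P CAS): counter=4 r=(3,2) succ=(1,1) retry=(0,1)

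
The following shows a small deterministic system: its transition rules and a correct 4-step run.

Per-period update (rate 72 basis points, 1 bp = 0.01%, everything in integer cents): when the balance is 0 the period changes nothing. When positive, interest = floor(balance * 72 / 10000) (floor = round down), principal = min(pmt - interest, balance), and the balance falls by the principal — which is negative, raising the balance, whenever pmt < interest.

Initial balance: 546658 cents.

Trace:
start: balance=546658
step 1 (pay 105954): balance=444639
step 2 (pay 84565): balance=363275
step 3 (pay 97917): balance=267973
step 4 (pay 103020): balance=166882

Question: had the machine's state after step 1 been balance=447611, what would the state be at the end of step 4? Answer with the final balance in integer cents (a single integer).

state after step 1 := balance=447611
step 2 (pay 84565): balance=366268
step 3 (pay 97917): balance=270988
step 4 (pay 103020): balance=169919

169919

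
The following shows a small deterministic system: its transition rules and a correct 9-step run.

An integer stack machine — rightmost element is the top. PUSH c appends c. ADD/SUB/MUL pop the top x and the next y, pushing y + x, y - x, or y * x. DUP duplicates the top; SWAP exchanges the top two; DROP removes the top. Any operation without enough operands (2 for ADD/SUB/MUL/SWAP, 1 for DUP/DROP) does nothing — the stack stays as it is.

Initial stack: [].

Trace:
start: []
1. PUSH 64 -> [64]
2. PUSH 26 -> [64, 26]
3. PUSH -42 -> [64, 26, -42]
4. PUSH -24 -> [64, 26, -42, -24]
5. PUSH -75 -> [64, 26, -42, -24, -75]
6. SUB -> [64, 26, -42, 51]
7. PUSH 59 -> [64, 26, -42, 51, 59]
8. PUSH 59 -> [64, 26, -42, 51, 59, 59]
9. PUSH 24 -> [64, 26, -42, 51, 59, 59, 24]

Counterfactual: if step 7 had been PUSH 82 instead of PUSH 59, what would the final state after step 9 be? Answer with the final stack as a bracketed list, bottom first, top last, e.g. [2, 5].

(re-executing from step 7 with the substitution; state before step 7: [64, 26, -42, 51])
7. PUSH 82 -> [64, 26, -42, 51, 82]
8. PUSH 59 -> [64, 26, -42, 51, 82, 59]
9. PUSH 24 -> [64, 26, -42, 51, 82, 59, 24]

[64, 26, -42, 51, 82, 59, 24]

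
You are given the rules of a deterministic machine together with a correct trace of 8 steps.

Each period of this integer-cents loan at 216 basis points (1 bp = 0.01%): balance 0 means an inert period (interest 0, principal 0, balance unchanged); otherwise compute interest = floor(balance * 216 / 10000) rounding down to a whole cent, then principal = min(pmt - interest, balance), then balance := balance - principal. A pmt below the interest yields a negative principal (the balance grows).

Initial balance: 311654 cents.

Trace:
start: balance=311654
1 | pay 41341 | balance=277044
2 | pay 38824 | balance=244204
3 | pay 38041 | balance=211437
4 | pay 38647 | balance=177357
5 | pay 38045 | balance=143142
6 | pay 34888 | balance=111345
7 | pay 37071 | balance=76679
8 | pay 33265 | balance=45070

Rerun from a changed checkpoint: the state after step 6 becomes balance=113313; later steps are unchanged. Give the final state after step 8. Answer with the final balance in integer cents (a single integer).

47123

state after step 6 := balance=113313
7 | pay 37071 | balance=78689
8 | pay 33265 | balance=47123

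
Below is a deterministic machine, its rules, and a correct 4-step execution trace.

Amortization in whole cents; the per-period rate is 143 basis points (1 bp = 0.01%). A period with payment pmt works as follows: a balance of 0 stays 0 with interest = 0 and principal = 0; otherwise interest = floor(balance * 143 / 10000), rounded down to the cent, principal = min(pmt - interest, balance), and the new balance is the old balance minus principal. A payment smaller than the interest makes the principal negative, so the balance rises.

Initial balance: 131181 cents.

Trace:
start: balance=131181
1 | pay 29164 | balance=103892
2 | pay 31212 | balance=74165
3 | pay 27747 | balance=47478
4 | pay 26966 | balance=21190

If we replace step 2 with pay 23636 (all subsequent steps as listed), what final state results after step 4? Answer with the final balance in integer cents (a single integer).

28984

(re-executing from step 2 with the substitution; state before step 2: balance=103892)
2 | pay 23636 | balance=81741
3 | pay 27747 | balance=55162
4 | pay 26966 | balance=28984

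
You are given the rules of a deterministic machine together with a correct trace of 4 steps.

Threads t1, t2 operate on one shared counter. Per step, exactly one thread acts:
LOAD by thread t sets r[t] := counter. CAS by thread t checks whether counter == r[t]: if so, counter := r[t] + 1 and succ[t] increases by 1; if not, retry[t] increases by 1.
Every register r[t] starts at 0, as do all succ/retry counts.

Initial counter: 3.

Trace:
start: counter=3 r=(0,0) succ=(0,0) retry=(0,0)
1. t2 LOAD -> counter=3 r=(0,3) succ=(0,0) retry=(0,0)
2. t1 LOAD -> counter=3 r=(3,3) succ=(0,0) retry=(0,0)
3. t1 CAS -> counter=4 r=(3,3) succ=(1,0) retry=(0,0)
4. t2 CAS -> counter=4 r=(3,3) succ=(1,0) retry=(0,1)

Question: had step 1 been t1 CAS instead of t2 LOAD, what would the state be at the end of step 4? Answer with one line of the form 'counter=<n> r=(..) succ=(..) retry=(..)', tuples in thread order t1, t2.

(re-executing from step 1 with the substitution; state before step 1: counter=3 r=(0,0) succ=(0,0) retry=(0,0))
1. t1 CAS -> counter=3 r=(0,0) succ=(0,0) retry=(1,0)
2. t1 LOAD -> counter=3 r=(3,0) succ=(0,0) retry=(1,0)
3. t1 CAS -> counter=4 r=(3,0) succ=(1,0) retry=(1,0)
4. t2 CAS -> counter=4 r=(3,0) succ=(1,0) retry=(1,1)

counter=4 r=(3,0) succ=(1,0) retry=(1,1)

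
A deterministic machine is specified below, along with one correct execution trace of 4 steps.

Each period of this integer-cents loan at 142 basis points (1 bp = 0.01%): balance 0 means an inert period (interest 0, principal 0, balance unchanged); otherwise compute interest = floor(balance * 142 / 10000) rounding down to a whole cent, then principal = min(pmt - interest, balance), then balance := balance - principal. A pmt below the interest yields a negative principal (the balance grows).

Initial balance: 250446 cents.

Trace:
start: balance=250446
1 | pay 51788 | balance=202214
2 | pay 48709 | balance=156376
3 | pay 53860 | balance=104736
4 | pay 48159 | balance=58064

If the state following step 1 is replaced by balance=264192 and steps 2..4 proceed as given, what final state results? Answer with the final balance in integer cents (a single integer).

state after step 1 := balance=264192
2 | pay 48709 | balance=219234
3 | pay 53860 | balance=168487
4 | pay 48159 | balance=122720

122720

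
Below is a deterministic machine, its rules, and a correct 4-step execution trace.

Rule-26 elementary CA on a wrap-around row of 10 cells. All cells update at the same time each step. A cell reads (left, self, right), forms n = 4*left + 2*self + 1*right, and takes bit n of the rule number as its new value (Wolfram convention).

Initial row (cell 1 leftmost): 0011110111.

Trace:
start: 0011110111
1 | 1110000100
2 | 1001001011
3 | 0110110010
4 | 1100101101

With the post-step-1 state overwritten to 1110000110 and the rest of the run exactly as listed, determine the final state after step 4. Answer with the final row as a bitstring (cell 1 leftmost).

0100100010

state after step 1 := 1110000110
2 | 1001001100
3 | 0110111011
4 | 0100100010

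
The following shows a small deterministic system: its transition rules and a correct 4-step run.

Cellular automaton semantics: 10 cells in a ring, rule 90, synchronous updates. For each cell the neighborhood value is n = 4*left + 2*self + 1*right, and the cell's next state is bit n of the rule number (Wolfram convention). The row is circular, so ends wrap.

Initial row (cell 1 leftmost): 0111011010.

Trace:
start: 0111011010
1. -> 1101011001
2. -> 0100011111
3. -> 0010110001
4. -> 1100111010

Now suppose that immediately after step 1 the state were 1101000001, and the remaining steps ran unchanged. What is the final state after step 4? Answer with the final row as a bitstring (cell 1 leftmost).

1111000101

state after step 1 := 1101000001
2. -> 0100100011
3. -> 0011010111
4. -> 1111000101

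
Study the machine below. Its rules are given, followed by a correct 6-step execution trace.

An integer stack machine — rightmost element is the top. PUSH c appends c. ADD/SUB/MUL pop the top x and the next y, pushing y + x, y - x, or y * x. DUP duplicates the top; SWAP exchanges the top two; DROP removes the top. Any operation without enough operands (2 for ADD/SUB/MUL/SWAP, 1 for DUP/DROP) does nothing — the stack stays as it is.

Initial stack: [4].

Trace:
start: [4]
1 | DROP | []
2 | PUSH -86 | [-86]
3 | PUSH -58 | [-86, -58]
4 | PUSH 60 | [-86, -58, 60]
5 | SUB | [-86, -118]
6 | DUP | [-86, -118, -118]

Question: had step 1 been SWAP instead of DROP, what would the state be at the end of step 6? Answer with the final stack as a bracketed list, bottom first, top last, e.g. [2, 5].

[4, -86, -118, -118]

(re-executing from step 1 with the substitution; state before step 1: [4])
1 | SWAP | [4]
2 | PUSH -86 | [4, -86]
3 | PUSH -58 | [4, -86, -58]
4 | PUSH 60 | [4, -86, -58, 60]
5 | SUB | [4, -86, -118]
6 | DUP | [4, -86, -118, -118]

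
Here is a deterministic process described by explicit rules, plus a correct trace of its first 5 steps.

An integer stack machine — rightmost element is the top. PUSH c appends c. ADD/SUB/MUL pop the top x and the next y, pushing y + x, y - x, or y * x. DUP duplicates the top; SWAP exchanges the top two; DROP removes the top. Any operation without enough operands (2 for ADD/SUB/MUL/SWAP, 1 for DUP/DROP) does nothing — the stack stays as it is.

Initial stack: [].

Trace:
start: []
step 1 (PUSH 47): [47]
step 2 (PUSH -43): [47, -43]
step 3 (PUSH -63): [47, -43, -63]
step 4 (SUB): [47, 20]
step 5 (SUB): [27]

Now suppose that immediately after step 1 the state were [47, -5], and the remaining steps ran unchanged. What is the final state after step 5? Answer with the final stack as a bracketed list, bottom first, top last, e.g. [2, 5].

state after step 1 := [47, -5]
step 2 (PUSH -43): [47, -5, -43]
step 3 (PUSH -63): [47, -5, -43, -63]
step 4 (SUB): [47, -5, 20]
step 5 (SUB): [47, -25]

[47, -25]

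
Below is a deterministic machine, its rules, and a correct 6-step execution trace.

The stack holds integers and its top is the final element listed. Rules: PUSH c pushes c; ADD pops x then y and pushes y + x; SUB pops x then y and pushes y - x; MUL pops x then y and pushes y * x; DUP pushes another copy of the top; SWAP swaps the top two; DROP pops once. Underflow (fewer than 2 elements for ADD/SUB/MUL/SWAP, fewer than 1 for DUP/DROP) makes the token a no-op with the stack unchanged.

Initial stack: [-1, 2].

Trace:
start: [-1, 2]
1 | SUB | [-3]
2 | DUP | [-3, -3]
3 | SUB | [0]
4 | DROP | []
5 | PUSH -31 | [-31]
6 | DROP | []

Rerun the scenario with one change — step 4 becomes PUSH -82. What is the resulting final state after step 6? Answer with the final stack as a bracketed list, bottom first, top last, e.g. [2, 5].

(re-executing from step 4 with the substitution; state before step 4: [0])
4 | PUSH -82 | [0, -82]
5 | PUSH -31 | [0, -82, -31]
6 | DROP | [0, -82]

[0, -82]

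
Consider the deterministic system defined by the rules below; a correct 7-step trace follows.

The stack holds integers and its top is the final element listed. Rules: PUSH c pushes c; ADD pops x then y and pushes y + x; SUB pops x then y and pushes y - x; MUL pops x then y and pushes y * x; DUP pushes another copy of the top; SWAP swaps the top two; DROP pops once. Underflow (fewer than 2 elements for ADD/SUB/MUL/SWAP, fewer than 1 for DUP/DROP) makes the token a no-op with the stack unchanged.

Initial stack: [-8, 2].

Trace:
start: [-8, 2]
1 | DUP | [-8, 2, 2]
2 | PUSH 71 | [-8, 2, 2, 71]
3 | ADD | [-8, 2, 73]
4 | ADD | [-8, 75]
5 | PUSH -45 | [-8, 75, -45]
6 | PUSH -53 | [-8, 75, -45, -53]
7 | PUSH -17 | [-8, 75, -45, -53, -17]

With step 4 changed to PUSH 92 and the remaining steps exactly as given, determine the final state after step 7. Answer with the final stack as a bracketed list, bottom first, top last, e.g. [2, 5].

[-8, 2, 73, 92, -45, -53, -17]

(re-executing from step 4 with the substitution; state before step 4: [-8, 2, 73])
4 | PUSH 92 | [-8, 2, 73, 92]
5 | PUSH -45 | [-8, 2, 73, 92, -45]
6 | PUSH -53 | [-8, 2, 73, 92, -45, -53]
7 | PUSH -17 | [-8, 2, 73, 92, -45, -53, -17]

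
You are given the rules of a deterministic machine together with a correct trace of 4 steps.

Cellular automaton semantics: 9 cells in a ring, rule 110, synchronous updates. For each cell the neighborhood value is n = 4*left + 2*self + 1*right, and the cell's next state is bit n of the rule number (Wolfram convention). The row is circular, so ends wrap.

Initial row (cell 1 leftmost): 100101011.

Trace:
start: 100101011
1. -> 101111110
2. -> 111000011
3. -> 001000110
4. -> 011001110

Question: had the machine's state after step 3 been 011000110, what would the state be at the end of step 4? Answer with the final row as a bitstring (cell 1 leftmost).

111001110

state after step 3 := 011000110
4. -> 111001110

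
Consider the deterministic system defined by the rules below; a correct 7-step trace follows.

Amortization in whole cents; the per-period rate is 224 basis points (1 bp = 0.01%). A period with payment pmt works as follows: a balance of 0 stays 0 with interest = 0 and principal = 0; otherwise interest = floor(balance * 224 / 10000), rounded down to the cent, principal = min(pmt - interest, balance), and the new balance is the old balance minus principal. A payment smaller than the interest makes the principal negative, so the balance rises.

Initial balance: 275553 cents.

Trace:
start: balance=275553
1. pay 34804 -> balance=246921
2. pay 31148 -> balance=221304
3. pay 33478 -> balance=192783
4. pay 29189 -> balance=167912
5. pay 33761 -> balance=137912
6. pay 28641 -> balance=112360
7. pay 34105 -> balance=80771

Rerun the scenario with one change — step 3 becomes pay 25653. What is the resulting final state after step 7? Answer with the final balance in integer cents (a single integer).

89321

(re-executing from step 3 with the substitution; state before step 3: balance=221304)
3. pay 25653 -> balance=200608
4. pay 29189 -> balance=175912
5. pay 33761 -> balance=146091
6. pay 28641 -> balance=120722
7. pay 34105 -> balance=89321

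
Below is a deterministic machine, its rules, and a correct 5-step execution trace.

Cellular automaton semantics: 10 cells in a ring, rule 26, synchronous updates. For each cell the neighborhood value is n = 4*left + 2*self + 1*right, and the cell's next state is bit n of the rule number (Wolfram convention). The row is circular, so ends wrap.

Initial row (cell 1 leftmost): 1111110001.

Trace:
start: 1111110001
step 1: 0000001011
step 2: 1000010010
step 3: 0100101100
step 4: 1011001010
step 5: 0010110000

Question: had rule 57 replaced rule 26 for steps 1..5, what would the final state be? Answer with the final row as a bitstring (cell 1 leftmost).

(re-executing steps 1..5 under rule 57; state before step 1: 1111110001)
step 1: 0000001101
step 2: 1111101010
step 3: 1000010101
step 4: 0111001011
step 5: 1100100110

1100100110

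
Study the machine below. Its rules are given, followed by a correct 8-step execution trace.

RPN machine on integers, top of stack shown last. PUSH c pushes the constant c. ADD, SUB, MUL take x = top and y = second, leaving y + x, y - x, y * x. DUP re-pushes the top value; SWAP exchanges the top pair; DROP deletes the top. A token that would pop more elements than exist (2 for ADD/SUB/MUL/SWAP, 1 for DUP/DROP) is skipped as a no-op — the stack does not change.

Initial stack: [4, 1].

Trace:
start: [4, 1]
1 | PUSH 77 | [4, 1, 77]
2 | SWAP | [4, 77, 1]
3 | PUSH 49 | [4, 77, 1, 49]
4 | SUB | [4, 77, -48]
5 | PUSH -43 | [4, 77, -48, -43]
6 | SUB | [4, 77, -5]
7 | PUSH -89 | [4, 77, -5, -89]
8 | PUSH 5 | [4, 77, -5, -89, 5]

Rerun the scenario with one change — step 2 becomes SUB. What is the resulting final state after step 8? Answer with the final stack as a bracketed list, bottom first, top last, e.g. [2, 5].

[4, -82, -89, 5]

(re-executing from step 2 with the substitution; state before step 2: [4, 1, 77])
2 | SUB | [4, -76]
3 | PUSH 49 | [4, -76, 49]
4 | SUB | [4, -125]
5 | PUSH -43 | [4, -125, -43]
6 | SUB | [4, -82]
7 | PUSH -89 | [4, -82, -89]
8 | PUSH 5 | [4, -82, -89, 5]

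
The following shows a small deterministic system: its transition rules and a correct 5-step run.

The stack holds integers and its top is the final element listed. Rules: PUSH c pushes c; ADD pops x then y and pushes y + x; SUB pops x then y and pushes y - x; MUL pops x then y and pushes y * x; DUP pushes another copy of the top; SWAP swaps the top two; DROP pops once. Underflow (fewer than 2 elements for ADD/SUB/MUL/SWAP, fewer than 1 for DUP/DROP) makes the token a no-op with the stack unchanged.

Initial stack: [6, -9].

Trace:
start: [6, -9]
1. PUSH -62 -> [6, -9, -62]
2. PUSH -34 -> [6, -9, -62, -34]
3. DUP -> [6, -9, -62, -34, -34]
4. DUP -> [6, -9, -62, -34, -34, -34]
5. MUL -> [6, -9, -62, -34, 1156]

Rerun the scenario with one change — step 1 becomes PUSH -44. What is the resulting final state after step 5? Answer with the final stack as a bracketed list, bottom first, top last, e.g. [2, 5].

[6, -9, -44, -34, 1156]

(re-executing from step 1 with the substitution; state before step 1: [6, -9])
1. PUSH -44 -> [6, -9, -44]
2. PUSH -34 -> [6, -9, -44, -34]
3. DUP -> [6, -9, -44, -34, -34]
4. DUP -> [6, -9, -44, -34, -34, -34]
5. MUL -> [6, -9, -44, -34, 1156]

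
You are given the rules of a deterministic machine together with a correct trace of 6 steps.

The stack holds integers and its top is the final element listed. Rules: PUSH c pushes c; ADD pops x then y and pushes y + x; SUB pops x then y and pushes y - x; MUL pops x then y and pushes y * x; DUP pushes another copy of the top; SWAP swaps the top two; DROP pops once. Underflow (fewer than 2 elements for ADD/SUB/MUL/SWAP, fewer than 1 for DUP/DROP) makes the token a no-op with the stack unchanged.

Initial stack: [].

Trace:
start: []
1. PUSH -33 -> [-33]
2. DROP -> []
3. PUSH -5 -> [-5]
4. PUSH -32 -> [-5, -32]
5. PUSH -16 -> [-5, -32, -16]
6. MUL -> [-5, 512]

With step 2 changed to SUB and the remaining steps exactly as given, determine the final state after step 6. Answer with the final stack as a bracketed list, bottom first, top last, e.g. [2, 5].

(re-executing from step 2 with the substitution; state before step 2: [-33])
2. SUB -> [-33]
3. PUSH -5 -> [-33, -5]
4. PUSH -32 -> [-33, -5, -32]
5. PUSH -16 -> [-33, -5, -32, -16]
6. MUL -> [-33, -5, 512]

[-33, -5, 512]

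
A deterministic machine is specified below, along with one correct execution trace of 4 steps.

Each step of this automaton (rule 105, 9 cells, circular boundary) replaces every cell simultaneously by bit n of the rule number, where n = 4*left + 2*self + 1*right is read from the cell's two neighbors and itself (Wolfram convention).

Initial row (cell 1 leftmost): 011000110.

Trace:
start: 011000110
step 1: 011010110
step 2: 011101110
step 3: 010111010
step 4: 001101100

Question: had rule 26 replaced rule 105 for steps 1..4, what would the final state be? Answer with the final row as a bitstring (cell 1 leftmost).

010100100

(re-executing steps 1..4 under rule 26; state before step 1: 011000110)
step 1: 110101101
step 2: 000001001
step 3: 100010110
step 4: 010100100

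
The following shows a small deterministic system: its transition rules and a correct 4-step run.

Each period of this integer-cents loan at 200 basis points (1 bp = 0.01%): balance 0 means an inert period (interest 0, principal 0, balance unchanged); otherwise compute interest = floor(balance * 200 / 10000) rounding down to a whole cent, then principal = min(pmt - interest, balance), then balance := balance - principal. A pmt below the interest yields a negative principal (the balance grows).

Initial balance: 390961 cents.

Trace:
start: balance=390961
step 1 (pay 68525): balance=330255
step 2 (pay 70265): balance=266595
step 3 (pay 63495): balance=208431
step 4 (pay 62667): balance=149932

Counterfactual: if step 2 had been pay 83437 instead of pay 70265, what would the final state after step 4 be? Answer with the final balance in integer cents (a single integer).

136228

(re-executing from step 2 with the substitution; state before step 2: balance=330255)
step 2 (pay 83437): balance=253423
step 3 (pay 63495): balance=194996
step 4 (pay 62667): balance=136228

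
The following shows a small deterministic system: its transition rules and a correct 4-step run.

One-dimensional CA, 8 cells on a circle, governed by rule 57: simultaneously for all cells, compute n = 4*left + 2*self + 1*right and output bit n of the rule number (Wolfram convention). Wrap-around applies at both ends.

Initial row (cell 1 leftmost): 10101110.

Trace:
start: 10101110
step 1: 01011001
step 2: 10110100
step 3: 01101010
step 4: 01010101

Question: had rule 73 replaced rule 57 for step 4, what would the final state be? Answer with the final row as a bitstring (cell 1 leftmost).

(re-executing step 4 under rule 73; state before step 4: 01101010)
step 4: 01100000

01100000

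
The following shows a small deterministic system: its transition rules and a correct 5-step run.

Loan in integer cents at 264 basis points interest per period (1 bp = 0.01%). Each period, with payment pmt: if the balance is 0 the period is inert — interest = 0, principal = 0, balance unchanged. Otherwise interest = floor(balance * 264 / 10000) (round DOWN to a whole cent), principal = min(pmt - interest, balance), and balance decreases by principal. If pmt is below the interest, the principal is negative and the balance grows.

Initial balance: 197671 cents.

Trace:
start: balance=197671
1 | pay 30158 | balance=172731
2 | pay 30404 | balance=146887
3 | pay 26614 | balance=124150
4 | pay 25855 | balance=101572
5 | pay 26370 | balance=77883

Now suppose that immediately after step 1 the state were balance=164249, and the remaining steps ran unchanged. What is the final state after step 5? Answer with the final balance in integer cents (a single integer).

68469

state after step 1 := balance=164249
2 | pay 30404 | balance=138181
3 | pay 26614 | balance=115214
4 | pay 25855 | balance=92400
5 | pay 26370 | balance=68469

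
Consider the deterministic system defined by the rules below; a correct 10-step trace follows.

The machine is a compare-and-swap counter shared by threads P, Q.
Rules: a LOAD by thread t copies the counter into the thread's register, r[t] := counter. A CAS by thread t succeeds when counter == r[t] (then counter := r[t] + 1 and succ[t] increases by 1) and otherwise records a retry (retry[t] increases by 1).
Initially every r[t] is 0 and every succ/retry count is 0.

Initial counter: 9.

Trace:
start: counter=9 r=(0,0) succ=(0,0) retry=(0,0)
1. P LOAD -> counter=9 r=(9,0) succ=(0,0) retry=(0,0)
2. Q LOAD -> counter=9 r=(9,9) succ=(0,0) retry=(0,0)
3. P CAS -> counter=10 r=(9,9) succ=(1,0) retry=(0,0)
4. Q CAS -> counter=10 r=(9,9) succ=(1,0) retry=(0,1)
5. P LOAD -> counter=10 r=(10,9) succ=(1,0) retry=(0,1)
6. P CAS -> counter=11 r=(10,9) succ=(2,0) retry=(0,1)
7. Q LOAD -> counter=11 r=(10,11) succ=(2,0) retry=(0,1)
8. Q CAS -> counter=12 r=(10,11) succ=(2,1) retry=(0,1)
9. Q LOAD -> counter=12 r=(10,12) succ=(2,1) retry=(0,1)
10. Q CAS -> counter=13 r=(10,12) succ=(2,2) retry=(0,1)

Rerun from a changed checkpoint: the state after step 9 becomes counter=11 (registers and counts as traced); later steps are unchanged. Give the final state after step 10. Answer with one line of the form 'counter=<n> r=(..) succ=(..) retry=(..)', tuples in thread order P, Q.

state after step 9 := counter=11 r=(10,12) succ=(2,1) retry=(0,1)
10. Q CAS -> counter=11 r=(10,12) succ=(2,1) retry=(0,2)

counter=11 r=(10,12) succ=(2,1) retry=(0,2)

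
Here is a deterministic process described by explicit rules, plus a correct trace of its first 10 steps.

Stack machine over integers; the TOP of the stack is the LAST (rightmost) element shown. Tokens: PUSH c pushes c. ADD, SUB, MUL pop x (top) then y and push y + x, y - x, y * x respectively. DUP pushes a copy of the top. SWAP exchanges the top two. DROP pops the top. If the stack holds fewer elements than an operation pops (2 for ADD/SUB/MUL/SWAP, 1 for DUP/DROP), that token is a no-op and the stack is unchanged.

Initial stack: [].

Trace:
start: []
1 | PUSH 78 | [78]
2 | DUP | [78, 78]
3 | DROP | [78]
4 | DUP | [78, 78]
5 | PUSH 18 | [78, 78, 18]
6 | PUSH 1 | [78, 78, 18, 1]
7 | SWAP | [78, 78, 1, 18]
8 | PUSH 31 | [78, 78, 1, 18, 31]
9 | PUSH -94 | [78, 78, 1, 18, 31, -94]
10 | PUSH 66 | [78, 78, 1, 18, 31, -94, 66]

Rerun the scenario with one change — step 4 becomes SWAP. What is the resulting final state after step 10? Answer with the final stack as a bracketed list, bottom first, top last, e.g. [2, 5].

(re-executing from step 4 with the substitution; state before step 4: [78])
4 | SWAP | [78]
5 | PUSH 18 | [78, 18]
6 | PUSH 1 | [78, 18, 1]
7 | SWAP | [78, 1, 18]
8 | PUSH 31 | [78, 1, 18, 31]
9 | PUSH -94 | [78, 1, 18, 31, -94]
10 | PUSH 66 | [78, 1, 18, 31, -94, 66]

[78, 1, 18, 31, -94, 66]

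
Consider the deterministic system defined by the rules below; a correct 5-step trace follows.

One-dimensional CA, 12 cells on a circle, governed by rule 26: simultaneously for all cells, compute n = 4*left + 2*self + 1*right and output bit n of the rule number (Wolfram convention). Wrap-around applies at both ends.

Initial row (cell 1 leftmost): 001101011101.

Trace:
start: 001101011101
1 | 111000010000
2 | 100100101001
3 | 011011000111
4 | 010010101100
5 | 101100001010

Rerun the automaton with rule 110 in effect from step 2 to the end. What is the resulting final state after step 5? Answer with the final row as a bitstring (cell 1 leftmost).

(re-executing steps 2..5 under rule 110; state before step 2: 111000010000)
2 | 101000110001
3 | 111001110011
4 | 001011010110
5 | 011111111110

011111111110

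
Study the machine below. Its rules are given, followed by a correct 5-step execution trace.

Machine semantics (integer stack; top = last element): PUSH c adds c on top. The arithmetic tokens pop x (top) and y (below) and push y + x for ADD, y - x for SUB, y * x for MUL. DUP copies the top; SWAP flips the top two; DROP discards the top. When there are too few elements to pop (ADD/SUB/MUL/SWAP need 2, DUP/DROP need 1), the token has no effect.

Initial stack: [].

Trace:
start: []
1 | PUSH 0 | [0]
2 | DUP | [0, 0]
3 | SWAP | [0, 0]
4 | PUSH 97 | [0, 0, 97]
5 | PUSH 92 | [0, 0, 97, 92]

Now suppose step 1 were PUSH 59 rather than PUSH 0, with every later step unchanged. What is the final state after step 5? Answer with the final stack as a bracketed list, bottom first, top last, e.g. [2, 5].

[59, 59, 97, 92]

(re-executing from step 1 with the substitution; state before step 1: [])
1 | PUSH 59 | [59]
2 | DUP | [59, 59]
3 | SWAP | [59, 59]
4 | PUSH 97 | [59, 59, 97]
5 | PUSH 92 | [59, 59, 97, 92]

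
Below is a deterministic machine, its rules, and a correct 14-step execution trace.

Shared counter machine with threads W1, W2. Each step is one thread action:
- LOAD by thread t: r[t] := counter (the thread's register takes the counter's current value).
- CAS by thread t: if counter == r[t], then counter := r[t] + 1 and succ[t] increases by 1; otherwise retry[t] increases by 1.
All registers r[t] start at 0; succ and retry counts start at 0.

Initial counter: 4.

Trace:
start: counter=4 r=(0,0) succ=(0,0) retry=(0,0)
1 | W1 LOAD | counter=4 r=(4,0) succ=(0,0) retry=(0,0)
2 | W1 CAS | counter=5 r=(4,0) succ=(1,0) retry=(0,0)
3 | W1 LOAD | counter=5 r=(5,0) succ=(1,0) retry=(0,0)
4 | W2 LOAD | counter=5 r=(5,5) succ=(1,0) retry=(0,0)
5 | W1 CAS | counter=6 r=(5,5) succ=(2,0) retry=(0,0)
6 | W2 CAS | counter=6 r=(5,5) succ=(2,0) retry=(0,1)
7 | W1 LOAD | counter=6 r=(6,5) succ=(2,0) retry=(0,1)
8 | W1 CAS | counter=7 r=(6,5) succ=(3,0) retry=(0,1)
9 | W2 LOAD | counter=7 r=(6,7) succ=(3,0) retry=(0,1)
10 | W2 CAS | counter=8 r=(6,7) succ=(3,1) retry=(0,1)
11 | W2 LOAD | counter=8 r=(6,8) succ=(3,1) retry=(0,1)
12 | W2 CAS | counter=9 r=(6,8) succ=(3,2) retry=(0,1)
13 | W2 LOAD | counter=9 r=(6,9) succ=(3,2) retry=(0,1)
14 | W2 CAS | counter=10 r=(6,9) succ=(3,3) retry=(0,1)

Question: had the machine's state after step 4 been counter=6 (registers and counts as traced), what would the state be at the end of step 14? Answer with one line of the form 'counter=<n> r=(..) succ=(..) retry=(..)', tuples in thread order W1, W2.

state after step 4 := counter=6 r=(5,5) succ=(1,0) retry=(0,0)
5 | W1 CAS | counter=6 r=(5,5) succ=(1,0) retry=(1,0)
6 | W2 CAS | counter=6 r=(5,5) succ=(1,0) retry=(1,1)
7 | W1 LOAD | counter=6 r=(6,5) succ=(1,0) retry=(1,1)
8 | W1 CAS | counter=7 r=(6,5) succ=(2,0) retry=(1,1)
9 | W2 LOAD | counter=7 r=(6,7) succ=(2,0) retry=(1,1)
10 | W2 CAS | counter=8 r=(6,7) succ=(2,1) retry=(1,1)
11 | W2 LOAD | counter=8 r=(6,8) succ=(2,1) retry=(1,1)
12 | W2 CAS | counter=9 r=(6,8) succ=(2,2) retry=(1,1)
13 | W2 LOAD | counter=9 r=(6,9) succ=(2,2) retry=(1,1)
14 | W2 CAS | counter=10 r=(6,9) succ=(2,3) retry=(1,1)

counter=10 r=(6,9) succ=(2,3) retry=(1,1)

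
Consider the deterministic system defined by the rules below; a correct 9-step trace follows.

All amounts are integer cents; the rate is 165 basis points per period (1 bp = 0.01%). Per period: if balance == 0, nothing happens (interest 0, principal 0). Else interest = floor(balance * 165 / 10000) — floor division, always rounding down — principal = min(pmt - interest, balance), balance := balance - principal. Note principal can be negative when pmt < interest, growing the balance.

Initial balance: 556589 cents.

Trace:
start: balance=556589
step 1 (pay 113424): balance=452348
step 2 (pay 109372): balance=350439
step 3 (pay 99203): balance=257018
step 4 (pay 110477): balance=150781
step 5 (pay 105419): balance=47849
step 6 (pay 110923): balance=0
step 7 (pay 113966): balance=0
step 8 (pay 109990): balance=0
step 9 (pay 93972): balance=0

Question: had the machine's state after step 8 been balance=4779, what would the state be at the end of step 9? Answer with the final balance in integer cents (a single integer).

0

state after step 8 := balance=4779
step 9 (pay 93972): balance=0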